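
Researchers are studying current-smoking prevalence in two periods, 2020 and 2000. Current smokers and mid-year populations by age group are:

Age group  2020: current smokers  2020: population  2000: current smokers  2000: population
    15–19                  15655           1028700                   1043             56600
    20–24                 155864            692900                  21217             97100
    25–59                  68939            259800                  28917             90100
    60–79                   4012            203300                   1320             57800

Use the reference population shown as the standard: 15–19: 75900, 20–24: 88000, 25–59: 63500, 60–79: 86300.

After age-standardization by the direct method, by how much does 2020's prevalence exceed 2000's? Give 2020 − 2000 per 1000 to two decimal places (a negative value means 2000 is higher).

Age-specific rates per 1000 for 2020: 15.218, 224.944, 265.354, 19.734.
For 2000: 18.428, 218.507, 320.943, 22.837.
Standard total = 313700; weights = 0.2420, 0.2805, 0.2024, 0.2751.
2020: 0.2420×15.218 + 0.2805×224.944 + 0.2024×265.354 + 0.2751×19.734 = 125.9268 per 1000.
2000: 0.2420×18.428 + 0.2805×218.507 + 0.2024×320.943 + 0.2751×22.837 = 137.0035 per 1000.
Difference = 125.9268 − 137.0035 = -11.0767.

-11.08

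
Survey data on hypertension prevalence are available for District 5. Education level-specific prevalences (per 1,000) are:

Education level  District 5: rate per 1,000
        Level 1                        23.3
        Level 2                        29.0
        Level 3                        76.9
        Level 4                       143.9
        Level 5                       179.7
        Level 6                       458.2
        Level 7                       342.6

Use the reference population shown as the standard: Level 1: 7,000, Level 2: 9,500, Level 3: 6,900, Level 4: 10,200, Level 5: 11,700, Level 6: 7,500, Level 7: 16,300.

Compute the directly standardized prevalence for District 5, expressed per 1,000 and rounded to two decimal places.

Standard total = 69,100; weights = 0.1013, 0.1375, 0.0999, 0.1476, 0.1693, 0.1085, 0.2359.
Standardized rate: 0.1013×23.3 + 0.1375×29.0 + 0.0999×76.9 + 0.1476×143.9 + 0.1693×179.7 + 0.1085×458.2 + 0.2359×342.6 = 196.2425 per 1,000.

196.24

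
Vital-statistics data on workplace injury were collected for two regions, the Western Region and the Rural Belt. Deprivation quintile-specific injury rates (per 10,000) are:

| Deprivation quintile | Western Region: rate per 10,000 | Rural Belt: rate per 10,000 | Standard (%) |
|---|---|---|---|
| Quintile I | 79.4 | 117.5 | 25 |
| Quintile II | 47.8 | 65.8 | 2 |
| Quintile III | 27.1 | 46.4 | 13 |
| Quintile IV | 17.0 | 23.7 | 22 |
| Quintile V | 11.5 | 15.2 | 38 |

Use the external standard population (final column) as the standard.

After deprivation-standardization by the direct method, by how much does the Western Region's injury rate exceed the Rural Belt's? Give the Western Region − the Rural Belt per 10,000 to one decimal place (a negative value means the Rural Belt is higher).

Standard weights: 0.25, 0.02, 0.13, 0.22, 0.38.
The Western Region: 0.2500×79.4 + 0.0200×47.8 + 0.1300×27.1 + 0.2200×17.0 + 0.3800×11.5 = 32.4390 per 10,000.
The Rural Belt: 0.2500×117.5 + 0.0200×65.8 + 0.1300×46.4 + 0.2200×23.7 + 0.3800×15.2 = 47.7130 per 10,000.
Difference = 32.4390 − 47.7130 = -15.2740.

-15.3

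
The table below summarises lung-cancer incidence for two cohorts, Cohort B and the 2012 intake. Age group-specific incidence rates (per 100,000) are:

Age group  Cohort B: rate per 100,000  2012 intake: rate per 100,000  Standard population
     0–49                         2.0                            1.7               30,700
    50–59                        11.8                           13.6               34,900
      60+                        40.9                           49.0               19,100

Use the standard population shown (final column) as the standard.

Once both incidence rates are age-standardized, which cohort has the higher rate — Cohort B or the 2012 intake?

Standard total = 84,700; weights = 0.3625, 0.4120, 0.2255.
Cohort B: 0.3625×2.0 + 0.4120×11.8 + 0.2255×40.9 = 14.8100 per 100,000.
The 2012 intake: 0.3625×1.7 + 0.4120×13.6 + 0.2255×49.0 = 17.2695 per 100,000.

2012 intake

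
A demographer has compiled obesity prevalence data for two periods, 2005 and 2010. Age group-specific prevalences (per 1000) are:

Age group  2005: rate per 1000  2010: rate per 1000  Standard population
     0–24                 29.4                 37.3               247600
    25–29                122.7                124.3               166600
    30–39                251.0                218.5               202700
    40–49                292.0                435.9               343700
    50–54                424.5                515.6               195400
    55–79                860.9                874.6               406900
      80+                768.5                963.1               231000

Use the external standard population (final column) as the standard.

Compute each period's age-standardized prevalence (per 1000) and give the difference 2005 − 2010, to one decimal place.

Standard total = 1793900; weights = 0.1380, 0.0929, 0.1130, 0.1916, 0.1089, 0.2268, 0.1288.
2005: 0.1380×29.4 + 0.0929×122.7 + 0.1130×251.0 + 0.1916×292.0 + 0.1089×424.5 + 0.2268×860.9 + 0.1288×768.5 = 440.2310 per 1000.
2010: 0.1380×37.3 + 0.0929×124.3 + 0.1130×218.5 + 0.1916×435.9 + 0.1089×515.6 + 0.2268×874.6 + 0.1288×963.1 = 503.4571 per 1000.
Difference = 440.2310 − 503.4571 = -63.2261.

-63.2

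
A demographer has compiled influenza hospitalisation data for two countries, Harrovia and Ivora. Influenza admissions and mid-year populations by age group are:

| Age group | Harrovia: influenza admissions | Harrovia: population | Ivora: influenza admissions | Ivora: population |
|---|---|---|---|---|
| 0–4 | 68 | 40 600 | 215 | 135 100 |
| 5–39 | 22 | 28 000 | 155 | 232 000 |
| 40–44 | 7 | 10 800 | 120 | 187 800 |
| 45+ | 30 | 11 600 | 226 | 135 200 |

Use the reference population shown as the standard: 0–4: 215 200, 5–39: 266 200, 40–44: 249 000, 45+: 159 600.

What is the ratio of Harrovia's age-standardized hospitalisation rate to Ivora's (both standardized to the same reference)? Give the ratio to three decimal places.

1.209

Age-specific rates per 100 000 for Harrovia: 167.49, 78.57, 64.81, 258.62.
For Ivora: 159.14, 66.81, 63.90, 167.16.
Standard total = 890 000; weights = 0.2418, 0.2991, 0.2798, 0.1793.
Harrovia: 0.2418×167.49 + 0.2991×78.57 + 0.2798×64.81 + 0.1793×258.62 = 128.5099 per 100 000.
Ivora: 0.2418×159.14 + 0.2991×66.81 + 0.2798×63.90 + 0.1793×167.16 = 106.3162 per 100 000.
Ratio = 128.5099 ÷ 106.3162 = 1.20875.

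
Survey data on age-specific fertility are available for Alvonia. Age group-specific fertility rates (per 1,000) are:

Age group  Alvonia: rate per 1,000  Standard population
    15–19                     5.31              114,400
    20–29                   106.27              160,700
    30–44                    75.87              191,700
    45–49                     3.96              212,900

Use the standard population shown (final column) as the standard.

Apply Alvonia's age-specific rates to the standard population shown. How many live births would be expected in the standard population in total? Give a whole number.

Expected live births = Σ (standard pop × age-specific rate ÷ 1,000)
= 114,400×5.31/1,000 + 160,700×106.27/1,000 + 191,700×75.87/1,000 + 212,900×3.96/1,000
= 607.46 + 17077.59 + 14544.28 + 843.08 = 33072.42.

33072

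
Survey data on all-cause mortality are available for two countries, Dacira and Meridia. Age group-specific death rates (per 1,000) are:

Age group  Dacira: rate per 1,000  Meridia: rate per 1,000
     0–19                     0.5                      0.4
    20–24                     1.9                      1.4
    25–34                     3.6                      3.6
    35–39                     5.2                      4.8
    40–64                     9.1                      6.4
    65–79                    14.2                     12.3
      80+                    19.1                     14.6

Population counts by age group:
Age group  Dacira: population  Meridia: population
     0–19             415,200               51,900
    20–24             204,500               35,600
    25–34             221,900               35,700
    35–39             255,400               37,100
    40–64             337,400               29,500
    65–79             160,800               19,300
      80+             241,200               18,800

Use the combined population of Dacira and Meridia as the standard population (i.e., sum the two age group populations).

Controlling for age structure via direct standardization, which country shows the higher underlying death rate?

Dacira

Combined standard total = 2,064,300; weights = 0.2263, 0.1163, 0.1248, 0.1417, 0.1777, 0.0872, 0.1260.
Dacira: 0.2263×0.5 + 0.1163×1.9 + 0.1248×3.6 + 0.1417×5.2 + 0.1777×9.1 + 0.0872×14.2 + 0.1260×19.1 = 6.7821 per 1,000.
Meridia: 0.2263×0.4 + 0.1163×1.4 + 0.1248×3.6 + 0.1417×4.8 + 0.1777×6.4 + 0.0872×12.3 + 0.1260×14.6 = 5.4322 per 1,000.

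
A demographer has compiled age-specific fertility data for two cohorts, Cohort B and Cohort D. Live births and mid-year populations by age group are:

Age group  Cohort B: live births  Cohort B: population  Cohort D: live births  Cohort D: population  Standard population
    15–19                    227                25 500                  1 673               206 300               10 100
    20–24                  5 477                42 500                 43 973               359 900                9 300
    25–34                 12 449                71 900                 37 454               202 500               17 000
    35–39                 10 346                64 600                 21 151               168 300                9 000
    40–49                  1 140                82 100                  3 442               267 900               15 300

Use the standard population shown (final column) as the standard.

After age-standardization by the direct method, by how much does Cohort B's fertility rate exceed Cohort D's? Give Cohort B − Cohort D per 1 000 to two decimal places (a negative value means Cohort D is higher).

3.22

Age-specific rates per 1 000 for Cohort B: 8.902, 128.871, 173.143, 160.155, 13.886.
For Cohort D: 8.110, 122.181, 184.958, 125.674, 12.848.
Standard total = 60 700; weights = 0.1664, 0.1532, 0.2801, 0.1483, 0.2521.
Cohort B: 0.1664×8.902 + 0.1532×128.871 + 0.2801×173.143 + 0.1483×160.155 + 0.2521×13.886 = 96.9635 per 1 000.
Cohort D: 0.1664×8.110 + 0.1532×122.181 + 0.2801×184.958 + 0.1483×125.674 + 0.2521×12.848 = 93.7417 per 1 000.
Difference = 96.9635 − 93.7417 = 3.2218.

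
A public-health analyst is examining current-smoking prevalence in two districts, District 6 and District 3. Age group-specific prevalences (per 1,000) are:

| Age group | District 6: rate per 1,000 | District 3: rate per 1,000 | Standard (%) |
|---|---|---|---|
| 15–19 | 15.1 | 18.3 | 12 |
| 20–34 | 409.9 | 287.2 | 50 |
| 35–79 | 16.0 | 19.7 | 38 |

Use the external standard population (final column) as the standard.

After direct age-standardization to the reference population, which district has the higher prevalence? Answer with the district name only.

Standard weights: 0.12, 0.50, 0.38.
District 6: 0.1200×15.1 + 0.5000×409.9 + 0.3800×16.0 = 212.8420 per 1,000.
District 3: 0.1200×18.3 + 0.5000×287.2 + 0.3800×19.7 = 153.2820 per 1,000.

District 6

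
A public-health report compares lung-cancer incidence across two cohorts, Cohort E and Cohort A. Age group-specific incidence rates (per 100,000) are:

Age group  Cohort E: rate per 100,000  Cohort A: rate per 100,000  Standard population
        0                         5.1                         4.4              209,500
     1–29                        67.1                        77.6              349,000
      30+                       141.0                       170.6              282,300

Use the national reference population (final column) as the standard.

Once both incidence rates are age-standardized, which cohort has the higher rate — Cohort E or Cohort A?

Standard total = 840,800; weights = 0.2492, 0.4151, 0.3358.
Cohort E: 0.2492×5.1 + 0.4151×67.1 + 0.3358×141.0 = 76.4637 per 100,000.
Cohort A: 0.2492×4.4 + 0.4151×77.6 + 0.3358×170.6 = 90.5858 per 100,000.

Cohort A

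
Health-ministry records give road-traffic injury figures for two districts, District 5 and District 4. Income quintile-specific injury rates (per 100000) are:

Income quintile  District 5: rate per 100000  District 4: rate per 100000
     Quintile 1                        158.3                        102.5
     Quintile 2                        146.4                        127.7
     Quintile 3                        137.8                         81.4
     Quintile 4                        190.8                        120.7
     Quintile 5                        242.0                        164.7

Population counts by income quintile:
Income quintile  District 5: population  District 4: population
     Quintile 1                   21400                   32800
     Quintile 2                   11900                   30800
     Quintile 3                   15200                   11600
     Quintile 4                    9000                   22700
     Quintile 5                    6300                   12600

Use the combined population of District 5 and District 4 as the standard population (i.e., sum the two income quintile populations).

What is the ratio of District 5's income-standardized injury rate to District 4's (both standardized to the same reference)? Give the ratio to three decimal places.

Combined standard total = 174300; weights = 0.3110, 0.2450, 0.1538, 0.1819, 0.1084.
District 5: 0.3110×158.3 + 0.2450×146.4 + 0.1538×137.8 + 0.1819×190.8 + 0.1084×242.0 = 167.2194 per 100000.
District 4: 0.3110×102.5 + 0.2450×127.7 + 0.1538×81.4 + 0.1819×120.7 + 0.1084×164.7 = 115.4838 per 100000.
Ratio = 167.2194 ÷ 115.4838 = 1.44799.

1.448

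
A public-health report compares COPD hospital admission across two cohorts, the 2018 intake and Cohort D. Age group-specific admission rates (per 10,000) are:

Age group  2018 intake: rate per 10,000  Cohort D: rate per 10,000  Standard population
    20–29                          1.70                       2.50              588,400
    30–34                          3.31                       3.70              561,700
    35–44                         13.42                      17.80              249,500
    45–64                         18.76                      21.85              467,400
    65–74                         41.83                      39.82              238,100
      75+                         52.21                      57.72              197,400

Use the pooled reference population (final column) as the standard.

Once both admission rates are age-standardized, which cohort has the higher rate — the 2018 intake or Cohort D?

Cohort D

Standard total = 2,302,500; weights = 0.2555, 0.2440, 0.1084, 0.2030, 0.1034, 0.0857.
The 2018 intake: 0.2555×1.70 + 0.2440×3.31 + 0.1084×13.42 + 0.2030×18.76 + 0.1034×41.83 + 0.0857×52.21 = 15.3061 per 10,000.
Cohort D: 0.2555×2.50 + 0.2440×3.70 + 0.1084×17.80 + 0.2030×21.85 + 0.1034×39.82 + 0.0857×57.72 = 16.9721 per 10,000.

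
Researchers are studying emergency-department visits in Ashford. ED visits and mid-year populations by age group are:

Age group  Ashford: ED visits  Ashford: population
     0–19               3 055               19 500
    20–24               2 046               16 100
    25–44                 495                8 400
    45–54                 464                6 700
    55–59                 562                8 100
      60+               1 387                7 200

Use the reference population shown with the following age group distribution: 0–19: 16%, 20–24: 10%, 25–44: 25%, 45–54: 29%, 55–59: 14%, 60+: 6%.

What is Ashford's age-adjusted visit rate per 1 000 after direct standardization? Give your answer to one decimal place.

Age-specific rates per 1 000 for Ashford: 156.667, 127.081, 58.929, 69.254, 69.383, 192.639.
Standard weights: 0.16, 0.10, 0.25, 0.29, 0.14, 0.06.
Standardized rate: 0.1600×156.667 + 0.1000×127.081 + 0.2500×58.929 + 0.2900×69.254 + 0.1400×69.383 + 0.0600×192.639 = 93.8624 per 1 000.

93.9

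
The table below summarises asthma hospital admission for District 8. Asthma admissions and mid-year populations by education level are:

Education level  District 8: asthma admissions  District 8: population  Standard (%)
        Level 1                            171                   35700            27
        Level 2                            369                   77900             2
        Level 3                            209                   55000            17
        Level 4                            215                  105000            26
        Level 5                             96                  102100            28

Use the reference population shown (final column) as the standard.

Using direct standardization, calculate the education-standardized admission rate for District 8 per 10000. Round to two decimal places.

Education-specific rates per 10000 for District 8: 47.90, 47.37, 38.00, 20.48, 9.40.
Standard weights: 0.27, 0.02, 0.17, 0.26, 0.28.
Standardized rate: 0.2700×47.90 + 0.0200×47.37 + 0.1700×38.00 + 0.2600×20.48 + 0.2800×9.40 = 28.2967 per 10000.

28.30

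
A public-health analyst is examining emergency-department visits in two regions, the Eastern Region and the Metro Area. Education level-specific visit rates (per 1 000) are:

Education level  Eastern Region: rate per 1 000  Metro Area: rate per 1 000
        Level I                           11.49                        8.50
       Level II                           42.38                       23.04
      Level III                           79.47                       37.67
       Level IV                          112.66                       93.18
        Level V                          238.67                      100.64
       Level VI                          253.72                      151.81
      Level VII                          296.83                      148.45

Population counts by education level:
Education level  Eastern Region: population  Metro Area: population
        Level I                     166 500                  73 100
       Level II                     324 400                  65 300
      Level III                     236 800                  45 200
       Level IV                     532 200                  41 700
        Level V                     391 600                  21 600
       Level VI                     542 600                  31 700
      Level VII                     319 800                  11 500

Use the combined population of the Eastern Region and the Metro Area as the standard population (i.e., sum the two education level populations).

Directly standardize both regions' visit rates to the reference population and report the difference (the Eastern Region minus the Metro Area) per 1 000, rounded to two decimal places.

Combined standard total = 2 804 000; weights = 0.0854, 0.1390, 0.1006, 0.2047, 0.1474, 0.2048, 0.1182.
The Eastern Region: 0.0854×11.49 + 0.1390×42.38 + 0.1006×79.47 + 0.2047×112.66 + 0.1474×238.67 + 0.2048×253.72 + 0.1182×296.83 = 160.1299 per 1 000.
The Metro Area: 0.0854×8.50 + 0.1390×23.04 + 0.1006×37.67 + 0.2047×93.18 + 0.1474×100.64 + 0.2048×151.81 + 0.1182×148.45 = 90.2513 per 1 000.
Difference = 160.1299 − 90.2513 = 69.8786.

69.88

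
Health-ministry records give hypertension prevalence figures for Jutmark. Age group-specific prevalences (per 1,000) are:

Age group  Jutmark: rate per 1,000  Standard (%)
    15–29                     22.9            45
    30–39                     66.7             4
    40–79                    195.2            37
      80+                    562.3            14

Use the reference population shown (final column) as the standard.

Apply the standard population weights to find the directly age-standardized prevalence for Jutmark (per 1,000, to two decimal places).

Standard weights: 0.45, 0.04, 0.37, 0.14.
Standardized rate: 0.4500×22.9 + 0.0400×66.7 + 0.3700×195.2 + 0.1400×562.3 = 163.9190 per 1,000.

163.92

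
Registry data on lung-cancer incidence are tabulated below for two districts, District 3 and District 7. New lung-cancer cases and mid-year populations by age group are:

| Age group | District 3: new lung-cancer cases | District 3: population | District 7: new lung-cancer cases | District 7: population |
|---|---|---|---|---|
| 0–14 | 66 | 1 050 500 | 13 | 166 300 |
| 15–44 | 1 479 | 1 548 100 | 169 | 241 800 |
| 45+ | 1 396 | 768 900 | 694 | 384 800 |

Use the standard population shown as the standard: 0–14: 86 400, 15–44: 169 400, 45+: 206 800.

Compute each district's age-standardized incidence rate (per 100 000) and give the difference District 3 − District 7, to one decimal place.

Age-specific rates per 100 000 for District 3: 6.28, 95.54, 181.56.
For District 7: 7.82, 69.89, 180.35.
Standard total = 462 600; weights = 0.1868, 0.3662, 0.4470.
District 3: 0.1868×6.28 + 0.3662×95.54 + 0.4470×181.56 = 117.3215 per 100 000.
District 7: 0.1868×7.82 + 0.3662×69.89 + 0.4470×180.35 = 107.6789 per 100 000.
Difference = 117.3215 − 107.6789 = 9.6425.

9.6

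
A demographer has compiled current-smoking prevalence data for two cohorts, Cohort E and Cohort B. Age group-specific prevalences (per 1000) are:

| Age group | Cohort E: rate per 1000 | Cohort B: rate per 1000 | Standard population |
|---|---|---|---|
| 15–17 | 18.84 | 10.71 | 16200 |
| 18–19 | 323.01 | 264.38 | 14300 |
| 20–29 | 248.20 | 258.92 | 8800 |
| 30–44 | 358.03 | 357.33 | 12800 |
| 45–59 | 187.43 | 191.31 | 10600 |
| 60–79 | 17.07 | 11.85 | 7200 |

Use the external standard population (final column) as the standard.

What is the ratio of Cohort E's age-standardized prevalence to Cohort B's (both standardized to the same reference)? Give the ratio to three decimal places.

1.068

Standard total = 69900; weights = 0.2318, 0.2046, 0.1259, 0.1831, 0.1516, 0.1030.
Cohort E: 0.2318×18.84 + 0.2046×323.01 + 0.1259×248.20 + 0.1831×358.03 + 0.1516×187.43 + 0.1030×17.07 = 197.4372 per 1000.
Cohort B: 0.2318×10.71 + 0.2046×264.38 + 0.1259×258.92 + 0.1831×357.33 + 0.1516×191.31 + 0.1030×11.85 = 184.8306 per 1000.
Ratio = 197.4372 ÷ 184.8306 = 1.06821.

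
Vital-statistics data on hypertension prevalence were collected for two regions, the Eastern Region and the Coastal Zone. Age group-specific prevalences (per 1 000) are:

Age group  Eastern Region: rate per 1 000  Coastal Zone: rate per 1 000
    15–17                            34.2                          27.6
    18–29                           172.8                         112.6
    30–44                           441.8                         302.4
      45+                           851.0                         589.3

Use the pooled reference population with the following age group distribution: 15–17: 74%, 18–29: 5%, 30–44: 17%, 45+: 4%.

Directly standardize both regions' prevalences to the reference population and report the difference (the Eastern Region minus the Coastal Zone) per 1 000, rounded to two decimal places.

42.06

Standard weights: 0.74, 0.05, 0.17, 0.04.
The Eastern Region: 0.7400×34.2 + 0.0500×172.8 + 0.1700×441.8 + 0.0400×851.0 = 143.0940 per 1 000.
The Coastal Zone: 0.7400×27.6 + 0.0500×112.6 + 0.1700×302.4 + 0.0400×589.3 = 101.0340 per 1 000.
Difference = 143.0940 − 101.0340 = 42.0600.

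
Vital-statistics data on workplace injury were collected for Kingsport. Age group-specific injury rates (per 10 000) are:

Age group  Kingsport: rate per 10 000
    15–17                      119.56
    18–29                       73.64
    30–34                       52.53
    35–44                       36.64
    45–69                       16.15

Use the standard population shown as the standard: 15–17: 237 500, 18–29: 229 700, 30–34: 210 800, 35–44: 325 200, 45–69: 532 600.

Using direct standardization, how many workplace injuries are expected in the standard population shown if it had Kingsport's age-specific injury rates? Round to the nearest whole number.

7690

Expected workplace injuries = Σ (standard pop × age-specific rate ÷ 10 000)
= 237 500×119.56/10 000 + 229 700×73.64/10 000 + 210 800×52.53/10 000 + 325 200×36.64/10 000 + 532 600×16.15/10 000
= 2839.55 + 1691.51 + 1107.33 + 1191.53 + 860.15 = 7690.07.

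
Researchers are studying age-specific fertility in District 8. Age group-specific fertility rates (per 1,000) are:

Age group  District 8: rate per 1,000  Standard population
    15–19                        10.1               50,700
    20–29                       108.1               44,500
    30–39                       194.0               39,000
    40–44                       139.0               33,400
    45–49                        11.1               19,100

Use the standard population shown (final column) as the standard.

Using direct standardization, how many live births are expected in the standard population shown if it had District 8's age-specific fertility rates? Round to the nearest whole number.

Expected live births = Σ (standard pop × age-specific rate ÷ 1,000)
= 50,700×10.1/1,000 + 44,500×108.1/1,000 + 39,000×194.0/1,000 + 33,400×139.0/1,000 + 19,100×11.1/1,000
= 512.07 + 4810.45 + 7566.00 + 4642.60 + 212.01 = 17743.13.

17743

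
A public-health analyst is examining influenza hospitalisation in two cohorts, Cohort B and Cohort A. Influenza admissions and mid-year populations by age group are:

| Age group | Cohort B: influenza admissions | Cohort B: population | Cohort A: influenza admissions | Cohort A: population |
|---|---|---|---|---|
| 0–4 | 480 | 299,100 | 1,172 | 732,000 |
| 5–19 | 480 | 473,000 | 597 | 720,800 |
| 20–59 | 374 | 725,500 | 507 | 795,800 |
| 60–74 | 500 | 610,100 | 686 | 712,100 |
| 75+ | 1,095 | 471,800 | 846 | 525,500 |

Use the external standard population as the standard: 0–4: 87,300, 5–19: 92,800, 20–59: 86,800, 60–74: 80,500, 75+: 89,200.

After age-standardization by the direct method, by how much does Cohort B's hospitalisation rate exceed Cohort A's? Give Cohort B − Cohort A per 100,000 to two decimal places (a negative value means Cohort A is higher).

Age-specific rates per 100,000 for Cohort B: 160.48, 101.48, 51.55, 81.95, 232.09.
For Cohort A: 160.11, 82.82, 63.71, 96.33, 160.99.
Standard total = 436,600; weights = 0.2000, 0.2126, 0.1988, 0.1844, 0.2043.
Cohort B: 0.2000×160.48 + 0.2126×101.48 + 0.1988×51.55 + 0.1844×81.95 + 0.2043×232.09 = 126.4353 per 100,000.
Cohort A: 0.2000×160.11 + 0.2126×82.82 + 0.1988×63.71 + 0.1844×96.33 + 0.2043×160.99 = 112.9383 per 100,000.
Difference = 126.4353 − 112.9383 = 13.4970.

13.50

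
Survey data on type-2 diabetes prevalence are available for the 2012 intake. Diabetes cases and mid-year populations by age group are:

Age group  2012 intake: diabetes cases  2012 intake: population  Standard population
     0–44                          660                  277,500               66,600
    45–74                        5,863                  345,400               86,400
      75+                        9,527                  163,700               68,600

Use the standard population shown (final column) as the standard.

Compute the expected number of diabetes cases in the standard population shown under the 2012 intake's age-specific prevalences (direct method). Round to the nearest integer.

5617

Age-specific rates per 1,000 for the 2012 intake: 2.378, 16.975, 58.198.
Expected diabetes cases = Σ (standard pop × age-specific rate ÷ 1,000)
= 66,600×2.378/1,000 + 86,400×16.975/1,000 + 68,600×58.198/1,000
= 158.40 + 1466.60 + 3992.38 = 5617.38.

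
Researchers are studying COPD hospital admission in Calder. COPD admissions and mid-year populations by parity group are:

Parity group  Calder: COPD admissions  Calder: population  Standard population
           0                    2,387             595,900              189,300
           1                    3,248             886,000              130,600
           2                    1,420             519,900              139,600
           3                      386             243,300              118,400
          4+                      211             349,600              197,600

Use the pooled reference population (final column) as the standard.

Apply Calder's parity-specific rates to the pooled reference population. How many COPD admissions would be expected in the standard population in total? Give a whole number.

Parity-specific rates per 10,000 for Calder: 40.06, 36.66, 27.31, 15.87, 6.04.
Expected COPD admissions = Σ (standard pop × parity-specific rate ÷ 10,000)
= 189,300×40.06/10,000 + 130,600×36.66/10,000 + 139,600×27.31/10,000 + 118,400×15.87/10,000 + 197,600×6.04/10,000
= 758.28 + 478.77 + 381.29 + 187.84 + 119.26 = 1925.44.

1925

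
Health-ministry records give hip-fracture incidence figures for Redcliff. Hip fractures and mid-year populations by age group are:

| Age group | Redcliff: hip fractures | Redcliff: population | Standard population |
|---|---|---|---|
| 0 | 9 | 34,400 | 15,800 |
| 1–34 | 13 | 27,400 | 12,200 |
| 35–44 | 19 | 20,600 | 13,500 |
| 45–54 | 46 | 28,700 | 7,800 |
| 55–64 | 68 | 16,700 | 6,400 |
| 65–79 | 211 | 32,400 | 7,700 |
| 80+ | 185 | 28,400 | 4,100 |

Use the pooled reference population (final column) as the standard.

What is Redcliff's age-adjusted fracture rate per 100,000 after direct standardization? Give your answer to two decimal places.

Age-specific rates per 100,000 for Redcliff: 26.16, 47.45, 92.23, 160.28, 407.19, 651.23, 651.41.
Standard total = 67,500; weights = 0.2341, 0.1807, 0.2000, 0.1156, 0.0948, 0.1141, 0.0607.
Standardized rate: 0.2341×26.16 + 0.1807×47.45 + 0.2000×92.23 + 0.1156×160.28 + 0.0948×407.19 + 0.1141×651.23 + 0.0607×651.41 = 204.1303 per 100,000.

204.13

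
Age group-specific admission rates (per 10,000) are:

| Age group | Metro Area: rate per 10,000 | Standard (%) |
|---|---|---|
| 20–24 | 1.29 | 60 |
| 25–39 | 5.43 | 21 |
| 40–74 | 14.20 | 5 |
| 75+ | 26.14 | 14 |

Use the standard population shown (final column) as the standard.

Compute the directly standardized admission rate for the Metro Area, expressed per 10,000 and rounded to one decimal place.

Standard weights: 0.60, 0.21, 0.05, 0.14.
Standardized rate: 0.6000×1.29 + 0.2100×5.43 + 0.0500×14.20 + 0.1400×26.14 = 6.2839 per 10,000.

6.3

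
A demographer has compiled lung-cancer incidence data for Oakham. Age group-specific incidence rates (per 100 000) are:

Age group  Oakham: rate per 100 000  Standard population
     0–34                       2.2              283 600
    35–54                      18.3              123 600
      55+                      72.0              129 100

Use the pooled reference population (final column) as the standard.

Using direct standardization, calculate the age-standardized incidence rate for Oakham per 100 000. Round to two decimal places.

22.71

Standard total = 536 300; weights = 0.5288, 0.2305, 0.2407.
Standardized rate: 0.5288×2.2 + 0.2305×18.3 + 0.2407×72.0 = 22.7130 per 100 000.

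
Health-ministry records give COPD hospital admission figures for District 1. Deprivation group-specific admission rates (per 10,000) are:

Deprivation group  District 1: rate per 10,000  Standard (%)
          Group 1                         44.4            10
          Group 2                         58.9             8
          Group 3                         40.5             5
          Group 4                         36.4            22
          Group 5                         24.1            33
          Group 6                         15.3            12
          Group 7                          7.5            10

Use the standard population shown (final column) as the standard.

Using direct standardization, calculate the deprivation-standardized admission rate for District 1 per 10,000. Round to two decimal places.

Standard weights: 0.10, 0.08, 0.05, 0.22, 0.33, 0.12, 0.10.
Standardized rate: 0.1000×44.4 + 0.0800×58.9 + 0.0500×40.5 + 0.2200×36.4 + 0.3300×24.1 + 0.1200×15.3 + 0.1000×7.5 = 29.7240 per 10,000.

29.72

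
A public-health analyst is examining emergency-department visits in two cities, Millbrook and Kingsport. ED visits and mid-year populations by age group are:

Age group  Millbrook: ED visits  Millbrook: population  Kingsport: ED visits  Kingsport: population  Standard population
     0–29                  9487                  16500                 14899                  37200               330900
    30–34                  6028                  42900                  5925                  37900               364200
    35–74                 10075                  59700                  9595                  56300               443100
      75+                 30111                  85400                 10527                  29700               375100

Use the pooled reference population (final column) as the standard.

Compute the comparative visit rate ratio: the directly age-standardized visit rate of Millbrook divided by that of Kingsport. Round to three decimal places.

Age-specific rates per 1000 for Millbrook: 574.970, 140.513, 168.760, 352.588.
For Kingsport: 400.511, 156.332, 170.426, 354.444.
Standard total = 1513300; weights = 0.2187, 0.2407, 0.2928, 0.2479.
Millbrook: 0.2187×574.970 + 0.2407×140.513 + 0.2928×168.760 + 0.2479×352.588 = 296.3495 per 1000.
Kingsport: 0.2187×400.511 + 0.2407×156.332 + 0.2928×170.426 + 0.2479×354.444 = 262.9573 per 1000.
Ratio = 296.3495 ÷ 262.9573 = 1.12699.

1.127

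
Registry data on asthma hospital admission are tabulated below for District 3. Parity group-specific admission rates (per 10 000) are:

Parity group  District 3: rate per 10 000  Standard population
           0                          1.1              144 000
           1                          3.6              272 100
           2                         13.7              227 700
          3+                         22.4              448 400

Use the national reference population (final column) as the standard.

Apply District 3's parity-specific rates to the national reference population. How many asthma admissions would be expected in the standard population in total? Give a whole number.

1430

Expected asthma admissions = Σ (standard pop × parity-specific rate ÷ 10 000)
= 144 000×1.1/10 000 + 272 100×3.6/10 000 + 227 700×13.7/10 000 + 448 400×22.4/10 000
= 15.84 + 97.96 + 311.95 + 1004.42 = 1430.16.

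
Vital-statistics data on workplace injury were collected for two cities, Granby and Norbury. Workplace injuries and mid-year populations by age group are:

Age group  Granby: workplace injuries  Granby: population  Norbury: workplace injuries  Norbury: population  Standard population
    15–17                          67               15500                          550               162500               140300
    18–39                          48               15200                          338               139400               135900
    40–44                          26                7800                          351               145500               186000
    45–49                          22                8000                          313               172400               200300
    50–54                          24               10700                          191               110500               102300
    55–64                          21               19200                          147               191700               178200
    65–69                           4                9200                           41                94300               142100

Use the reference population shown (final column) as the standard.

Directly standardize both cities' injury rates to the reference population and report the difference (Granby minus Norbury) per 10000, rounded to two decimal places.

Age-specific rates per 10000 for Granby: 43.23, 31.58, 33.33, 27.50, 22.43, 10.94, 4.35.
For Norbury: 33.85, 24.25, 24.12, 18.16, 17.29, 7.67, 4.35.
Standard total = 1085100; weights = 0.1293, 0.1252, 0.1714, 0.1846, 0.0943, 0.1642, 0.1310.
Granby: 0.1293×43.23 + 0.1252×31.58 + 0.1714×33.33 + 0.1846×27.50 + 0.0943×22.43 + 0.1642×10.94 + 0.1310×4.35 = 24.8142 per 10000.
Norbury: 0.1293×33.85 + 0.1252×24.25 + 0.1714×24.12 + 0.1846×18.16 + 0.0943×17.29 + 0.1642×7.67 + 0.1310×4.35 = 18.3576 per 10000.
Difference = 24.8142 − 18.3576 = 6.4566.

6.46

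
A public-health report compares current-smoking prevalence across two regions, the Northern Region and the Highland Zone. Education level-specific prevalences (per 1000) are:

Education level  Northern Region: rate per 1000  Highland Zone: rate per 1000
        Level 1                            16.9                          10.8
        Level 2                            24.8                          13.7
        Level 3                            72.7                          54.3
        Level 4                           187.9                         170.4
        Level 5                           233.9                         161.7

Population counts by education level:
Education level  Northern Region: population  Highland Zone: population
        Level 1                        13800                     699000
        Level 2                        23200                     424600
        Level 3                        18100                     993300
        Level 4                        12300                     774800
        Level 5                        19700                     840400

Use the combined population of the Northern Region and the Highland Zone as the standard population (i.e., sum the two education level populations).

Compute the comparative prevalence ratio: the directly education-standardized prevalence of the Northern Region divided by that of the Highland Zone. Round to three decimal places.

Combined standard total = 3819200; weights = 0.1866, 0.1172, 0.2648, 0.2061, 0.2252.
The Northern Region: 0.1866×16.9 + 0.1172×24.8 + 0.2648×72.7 + 0.2061×187.9 + 0.2252×233.9 = 116.7140 per 1000.
The Highland Zone: 0.1866×10.8 + 0.1172×13.7 + 0.2648×54.3 + 0.2061×170.4 + 0.2252×161.7 = 89.5350 per 1000.
Ratio = 116.7140 ÷ 89.5350 = 1.30356.

1.304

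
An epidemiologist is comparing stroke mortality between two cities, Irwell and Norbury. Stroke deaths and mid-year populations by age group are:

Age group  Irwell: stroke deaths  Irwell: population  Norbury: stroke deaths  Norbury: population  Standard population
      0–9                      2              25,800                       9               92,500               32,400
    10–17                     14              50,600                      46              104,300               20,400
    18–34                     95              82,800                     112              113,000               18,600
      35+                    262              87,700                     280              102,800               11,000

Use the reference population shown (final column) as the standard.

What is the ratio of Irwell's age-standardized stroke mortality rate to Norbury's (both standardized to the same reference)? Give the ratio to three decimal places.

Age-specific rates per 100,000 for Irwell: 7.75, 27.67, 114.73, 298.75.
For Norbury: 9.73, 44.10, 99.12, 272.37.
Standard total = 82,400; weights = 0.3932, 0.2476, 0.2257, 0.1335.
Irwell: 0.3932×7.75 + 0.2476×27.67 + 0.2257×114.73 + 0.1335×298.75 = 75.6778 per 100,000.
Norbury: 0.3932×9.73 + 0.2476×44.10 + 0.2257×99.12 + 0.1335×272.37 = 73.4782 per 100,000.
Ratio = 75.6778 ÷ 73.4782 = 1.02994.

1.030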